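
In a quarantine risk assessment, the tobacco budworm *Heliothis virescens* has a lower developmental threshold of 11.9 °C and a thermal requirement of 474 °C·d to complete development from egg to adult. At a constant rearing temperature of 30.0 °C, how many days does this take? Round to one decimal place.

26.2 days

Daily accumulation = 30.0 − 11.9 = 18.1 DD/day.
Duration = 474 / 18.1 = 26.188 ≈ 26.2 days.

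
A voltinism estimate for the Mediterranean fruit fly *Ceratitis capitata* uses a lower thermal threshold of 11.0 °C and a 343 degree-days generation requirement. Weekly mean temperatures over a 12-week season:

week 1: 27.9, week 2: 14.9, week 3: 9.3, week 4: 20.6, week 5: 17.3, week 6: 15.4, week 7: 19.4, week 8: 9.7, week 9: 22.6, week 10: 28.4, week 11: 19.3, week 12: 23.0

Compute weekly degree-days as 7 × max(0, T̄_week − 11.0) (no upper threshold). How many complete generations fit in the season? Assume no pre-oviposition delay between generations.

2 generations

Weekly DD (7 × max(0, T̄ − 11.0)): 118.3, 27.3, 0.0, 67.2, 44.1, 30.8, 58.8, 0.0, 81.2, 121.8, 58.1, 84.0.
Season total = 691.6 DD.
Complete generations = ⌊691.6 / 343⌋ = 2.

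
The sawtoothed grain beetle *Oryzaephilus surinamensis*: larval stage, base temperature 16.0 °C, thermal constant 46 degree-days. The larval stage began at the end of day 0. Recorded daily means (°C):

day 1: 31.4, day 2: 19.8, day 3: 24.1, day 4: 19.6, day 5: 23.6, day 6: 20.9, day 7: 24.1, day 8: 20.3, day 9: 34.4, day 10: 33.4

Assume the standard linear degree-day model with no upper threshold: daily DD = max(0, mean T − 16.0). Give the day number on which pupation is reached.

day 7

Daily DD above 16.0 °C: 15.4, 3.8, 8.1, 3.6, 7.6, 4.9, 8.1, 4.3, 18.4, 17.4.
Cumulative: 15.4, 19.2, 27.3, 30.9, 38.5, 43.4, 51.5, 55.8, 74.2, 91.6.
The total first reaches 46 DD on day 7.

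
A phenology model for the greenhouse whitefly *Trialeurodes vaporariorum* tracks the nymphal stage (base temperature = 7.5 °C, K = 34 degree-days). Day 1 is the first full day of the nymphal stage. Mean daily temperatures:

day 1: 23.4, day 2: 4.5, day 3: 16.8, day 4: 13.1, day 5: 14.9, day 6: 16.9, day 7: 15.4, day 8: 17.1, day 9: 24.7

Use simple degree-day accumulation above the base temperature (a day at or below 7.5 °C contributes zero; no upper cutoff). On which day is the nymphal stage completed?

Daily DD above 7.5 °C: 15.9, 0.0, 9.3, 5.6, 7.4, 9.4, 7.9, 9.6, 17.2.
Cumulative: 15.9, 15.9, 25.2, 30.8, 38.2, 47.6, 55.5, 65.1, 82.3.
The total first reaches 34 DD on day 5.

day 5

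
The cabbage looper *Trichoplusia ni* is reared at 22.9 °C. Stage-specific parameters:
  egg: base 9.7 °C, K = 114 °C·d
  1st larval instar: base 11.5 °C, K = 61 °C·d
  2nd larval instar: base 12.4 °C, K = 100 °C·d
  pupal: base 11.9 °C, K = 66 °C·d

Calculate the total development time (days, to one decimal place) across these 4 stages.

egg: 114 / (22.9 − 9.7) = 114 / 13.2 = 8.636 d.
1st larval instar: 61 / (22.9 − 11.5) = 61 / 11.4 = 5.351 d.
2nd larval instar: 100 / (22.9 − 12.4) = 100 / 10.5 = 9.524 d.
pupal: 66 / (22.9 − 11.9) = 66 / 11.0 = 6.000 d.
Sum = 29.511 ≈ 29.5 days.

29.5 days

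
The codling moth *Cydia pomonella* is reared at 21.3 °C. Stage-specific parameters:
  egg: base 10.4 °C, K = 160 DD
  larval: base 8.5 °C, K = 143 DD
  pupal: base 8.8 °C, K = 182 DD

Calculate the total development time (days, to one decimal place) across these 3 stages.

egg: 160 / (21.3 − 10.4) = 160 / 10.9 = 14.679 d.
larval: 143 / (21.3 − 8.5) = 143 / 12.8 = 11.172 d.
pupal: 182 / (21.3 − 8.8) = 182 / 12.5 = 14.560 d.
Sum = 40.411 ≈ 40.4 days.

40.4 days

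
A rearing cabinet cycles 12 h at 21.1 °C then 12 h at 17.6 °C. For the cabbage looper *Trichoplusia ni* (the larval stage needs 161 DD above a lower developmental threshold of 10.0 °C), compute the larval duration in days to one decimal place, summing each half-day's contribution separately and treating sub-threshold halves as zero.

17.2 days

Day half: max(0, 21.1 − 10.0) × 0.5 = 11.1 × 0.5 = 5.55 DD.
Night half: max(0, 17.6 − 10.0) × 0.5 = 7.6 × 0.5 = 3.80 DD.
Per 24 h: 9.35 DD/day.
Duration = 161 / 9.35 = 17.219 ≈ 17.2 days.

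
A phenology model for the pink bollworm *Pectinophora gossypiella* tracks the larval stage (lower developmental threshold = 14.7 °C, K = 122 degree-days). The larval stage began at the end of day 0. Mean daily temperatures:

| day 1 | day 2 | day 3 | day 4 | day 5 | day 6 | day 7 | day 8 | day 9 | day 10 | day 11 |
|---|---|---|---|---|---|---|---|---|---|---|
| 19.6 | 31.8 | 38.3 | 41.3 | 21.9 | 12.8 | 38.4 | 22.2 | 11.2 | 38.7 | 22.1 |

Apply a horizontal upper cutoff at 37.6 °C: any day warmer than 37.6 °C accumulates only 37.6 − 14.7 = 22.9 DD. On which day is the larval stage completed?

day 10

Daily DD above 14.7 °C (capped at 22.9): 4.9, 17.1, 22.9, 22.9, 7.2, 0.0, 22.9, 7.5, 0.0, 22.9, 7.4.
Cumulative: 4.9, 22.0, 44.9, 67.8, 75.0, 75.0, 97.9, 105.4, 105.4, 128.3, 135.7.
The total first reaches 122 DD on day 10.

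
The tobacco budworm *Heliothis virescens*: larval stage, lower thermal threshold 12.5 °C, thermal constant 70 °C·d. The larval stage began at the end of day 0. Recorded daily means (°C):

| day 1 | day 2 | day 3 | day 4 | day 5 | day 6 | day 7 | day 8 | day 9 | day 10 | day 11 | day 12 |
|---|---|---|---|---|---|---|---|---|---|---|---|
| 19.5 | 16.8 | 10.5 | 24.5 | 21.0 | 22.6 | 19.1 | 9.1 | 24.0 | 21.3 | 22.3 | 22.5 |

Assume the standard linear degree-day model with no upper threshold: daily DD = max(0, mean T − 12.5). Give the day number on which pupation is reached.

day 11

Daily DD above 12.5 °C: 7.0, 4.3, 0.0, 12.0, 8.5, 10.1, 6.6, 0.0, 11.5, 8.8, 9.8, 10.0.
Cumulative: 7.0, 11.3, 11.3, 23.3, 31.8, 41.9, 48.5, 48.5, 60.0, 68.8, 78.6, 88.6.
The total first reaches 70 DD on day 11.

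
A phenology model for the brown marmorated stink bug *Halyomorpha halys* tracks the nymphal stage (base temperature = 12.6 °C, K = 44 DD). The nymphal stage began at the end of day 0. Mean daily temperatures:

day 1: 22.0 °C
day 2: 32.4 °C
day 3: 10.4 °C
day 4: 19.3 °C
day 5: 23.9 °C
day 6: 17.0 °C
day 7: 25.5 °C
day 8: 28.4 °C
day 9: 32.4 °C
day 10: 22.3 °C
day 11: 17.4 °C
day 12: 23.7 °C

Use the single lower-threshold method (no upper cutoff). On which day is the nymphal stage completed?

day 5

Daily DD above 12.6 °C: 9.4, 19.8, 0.0, 6.7, 11.3, 4.4, 12.9, 15.8, 19.8, 9.7, 4.8, 11.1.
Cumulative: 9.4, 29.2, 29.2, 35.9, 47.2, 51.6, 64.5, 80.3, 100.1, 109.8, 114.6, 125.7.
The total first reaches 44 DD on day 5.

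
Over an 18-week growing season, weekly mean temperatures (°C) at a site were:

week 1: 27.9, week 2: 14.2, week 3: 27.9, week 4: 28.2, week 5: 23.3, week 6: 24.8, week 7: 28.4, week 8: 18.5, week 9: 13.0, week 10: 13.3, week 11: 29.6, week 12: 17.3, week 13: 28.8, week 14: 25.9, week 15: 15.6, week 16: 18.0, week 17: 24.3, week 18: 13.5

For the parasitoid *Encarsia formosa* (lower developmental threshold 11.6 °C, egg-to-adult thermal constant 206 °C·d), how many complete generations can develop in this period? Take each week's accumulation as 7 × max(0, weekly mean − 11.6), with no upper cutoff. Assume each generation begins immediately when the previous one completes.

6 generations

Weekly DD (7 × max(0, T̄ − 11.6)): 114.1, 18.2, 114.1, 116.2, 81.9, 92.4, 117.6, 48.3, 9.8, 11.9, 126.0, 39.9, 120.4, 100.1, 28.0, 44.8, 88.9, 13.3.
Season total = 1285.9 DD.
Complete generations = ⌊1285.9 / 206⌋ = 6.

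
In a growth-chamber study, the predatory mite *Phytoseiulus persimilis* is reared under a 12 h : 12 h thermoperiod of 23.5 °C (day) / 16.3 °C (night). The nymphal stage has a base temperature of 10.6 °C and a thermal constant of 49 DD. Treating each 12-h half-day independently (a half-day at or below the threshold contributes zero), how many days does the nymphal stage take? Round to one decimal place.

5.3 days

Day half: max(0, 23.5 − 10.6) × 0.5 = 12.9 × 0.5 = 6.45 DD.
Night half: max(0, 16.3 − 10.6) × 0.5 = 5.7 × 0.5 = 2.85 DD.
Per 24 h: 9.30 DD/day.
Duration = 49 / 9.30 = 5.269 ≈ 5.3 days.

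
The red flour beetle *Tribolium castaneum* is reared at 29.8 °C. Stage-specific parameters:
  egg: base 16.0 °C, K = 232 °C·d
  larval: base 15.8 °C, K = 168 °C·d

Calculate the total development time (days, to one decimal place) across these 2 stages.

egg: 232 / (29.8 − 16.0) = 232 / 13.8 = 16.812 d.
larval: 168 / (29.8 − 15.8) = 168 / 14.0 = 12.000 d.
Sum = 28.812 ≈ 28.8 days.

28.8 days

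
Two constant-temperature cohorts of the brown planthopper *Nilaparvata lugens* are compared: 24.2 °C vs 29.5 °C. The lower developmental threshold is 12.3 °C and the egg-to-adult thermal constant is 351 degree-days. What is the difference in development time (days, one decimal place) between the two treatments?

At 24.2 °C: 351 / (24.2 − 12.3) = 351 / 11.9 = 29.496 d.
At 29.5 °C: 351 / (29.5 − 12.3) = 351 / 17.2 = 20.407 d.
Difference = |29.496 − 20.407| = 9.089 ≈ 9.1 days.

9.1 days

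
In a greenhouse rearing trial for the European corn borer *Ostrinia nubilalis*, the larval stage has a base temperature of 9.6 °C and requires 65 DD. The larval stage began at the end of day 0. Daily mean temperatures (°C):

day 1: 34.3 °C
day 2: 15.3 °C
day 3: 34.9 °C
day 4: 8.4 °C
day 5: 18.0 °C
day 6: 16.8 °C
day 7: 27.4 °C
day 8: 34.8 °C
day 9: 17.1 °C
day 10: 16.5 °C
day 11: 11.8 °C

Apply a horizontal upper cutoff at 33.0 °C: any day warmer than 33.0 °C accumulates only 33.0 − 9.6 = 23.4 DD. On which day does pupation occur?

day 6

Daily DD above 9.6 °C (capped at 23.4): 23.4, 5.7, 23.4, 0.0, 8.4, 7.2, 17.8, 23.4, 7.5, 6.9, 2.2.
Cumulative: 23.4, 29.1, 52.5, 52.5, 60.9, 68.1, 85.9, 109.3, 116.8, 123.7, 125.9.
The total first reaches 65 DD on day 6.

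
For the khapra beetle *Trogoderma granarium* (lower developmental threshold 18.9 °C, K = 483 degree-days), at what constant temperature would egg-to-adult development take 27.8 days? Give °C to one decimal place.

Required daily accumulation = 483 / 27.8 = 17.374 DD/day.
T = T_base + 17.374 = 18.9 + 17.374 = 36.274 ≈ 36.3 °C.

36.3 °C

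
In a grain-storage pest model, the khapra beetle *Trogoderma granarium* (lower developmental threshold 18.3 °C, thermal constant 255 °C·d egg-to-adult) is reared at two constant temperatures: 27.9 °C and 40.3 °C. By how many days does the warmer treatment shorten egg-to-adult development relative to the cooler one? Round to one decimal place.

At 27.9 °C: 255 / (27.9 − 18.3) = 255 / 9.6 = 26.563 d.
At 40.3 °C: 255 / (40.3 − 18.3) = 255 / 22.0 = 11.591 d.
Difference = |26.563 − 11.591| = 14.972 ≈ 15.0 days.

15.0 days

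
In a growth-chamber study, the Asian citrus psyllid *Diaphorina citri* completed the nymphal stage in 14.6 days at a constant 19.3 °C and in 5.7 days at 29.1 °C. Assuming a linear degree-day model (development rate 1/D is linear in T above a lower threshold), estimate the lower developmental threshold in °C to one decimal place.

13.0 °C

Under the model K = D·(T − T_b), so D₁·(T₁ − T_b) = D₂·(T₂ − T_b).
14.6·(19.3 − T_b) = 5.7·(29.1 − T_b)
T_b = (14.6·19.3 − 5.7·29.1) / (14.6 − 5.7) = 115.91 / 8.9 = 13.024 °C ≈ 13.0 °C.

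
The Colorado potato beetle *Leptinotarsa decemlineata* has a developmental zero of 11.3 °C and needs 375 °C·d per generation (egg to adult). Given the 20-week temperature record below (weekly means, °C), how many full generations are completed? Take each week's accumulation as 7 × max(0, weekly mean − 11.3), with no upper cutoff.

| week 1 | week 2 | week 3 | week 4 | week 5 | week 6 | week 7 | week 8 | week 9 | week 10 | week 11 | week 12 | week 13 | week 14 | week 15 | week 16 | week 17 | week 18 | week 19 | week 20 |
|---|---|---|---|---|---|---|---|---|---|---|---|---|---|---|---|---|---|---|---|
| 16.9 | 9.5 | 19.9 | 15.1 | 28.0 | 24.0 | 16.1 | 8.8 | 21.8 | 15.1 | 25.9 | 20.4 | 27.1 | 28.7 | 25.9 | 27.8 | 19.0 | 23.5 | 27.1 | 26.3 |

Weekly DD (7 × max(0, T̄ − 11.3)): 39.2, 0.0, 60.2, 26.6, 116.9, 88.9, 33.6, 0.0, 73.5, 26.6, 102.2, 63.7, 110.6, 121.8, 102.2, 115.5, 53.9, 85.4, 110.6, 105.0.
Season total = 1436.4 DD.
Complete generations = ⌊1436.4 / 375⌋ = 3.

3 generations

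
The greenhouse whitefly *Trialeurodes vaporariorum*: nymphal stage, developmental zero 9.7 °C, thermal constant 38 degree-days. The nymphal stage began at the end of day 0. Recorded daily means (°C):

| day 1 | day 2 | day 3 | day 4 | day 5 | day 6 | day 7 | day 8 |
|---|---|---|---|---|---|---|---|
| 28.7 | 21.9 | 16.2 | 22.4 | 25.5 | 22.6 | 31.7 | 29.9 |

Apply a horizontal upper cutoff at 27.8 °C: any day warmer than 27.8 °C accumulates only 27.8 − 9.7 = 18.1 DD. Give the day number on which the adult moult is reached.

day 4

Daily DD above 9.7 °C (capped at 18.1): 18.1, 12.2, 6.5, 12.7, 15.8, 12.9, 18.1, 18.1.
Cumulative: 18.1, 30.3, 36.8, 49.5, 65.3, 78.2, 96.3, 114.4.
The total first reaches 38 DD on day 4.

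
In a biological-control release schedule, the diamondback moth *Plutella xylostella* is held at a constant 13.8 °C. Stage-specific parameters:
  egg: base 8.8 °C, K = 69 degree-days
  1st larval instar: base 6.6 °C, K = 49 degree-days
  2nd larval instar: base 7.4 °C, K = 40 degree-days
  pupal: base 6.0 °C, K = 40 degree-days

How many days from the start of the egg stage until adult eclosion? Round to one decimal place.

32.0 days

egg: 69 / (13.8 − 8.8) = 69 / 5.0 = 13.800 d.
1st larval instar: 49 / (13.8 − 6.6) = 49 / 7.2 = 6.806 d.
2nd larval instar: 40 / (13.8 − 7.4) = 40 / 6.4 = 6.250 d.
pupal: 40 / (13.8 − 6.0) = 40 / 7.8 = 5.128 d.
Sum = 31.984 ≈ 32.0 days.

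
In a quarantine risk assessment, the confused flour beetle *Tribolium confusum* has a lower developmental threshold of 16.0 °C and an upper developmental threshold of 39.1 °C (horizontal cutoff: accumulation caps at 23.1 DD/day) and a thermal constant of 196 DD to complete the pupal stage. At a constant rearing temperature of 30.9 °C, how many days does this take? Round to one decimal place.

13.2 days

Daily accumulation = 30.9 − 16.0 = 14.9 DD/day.
Duration = 196 / 14.9 = 13.154 ≈ 13.2 days.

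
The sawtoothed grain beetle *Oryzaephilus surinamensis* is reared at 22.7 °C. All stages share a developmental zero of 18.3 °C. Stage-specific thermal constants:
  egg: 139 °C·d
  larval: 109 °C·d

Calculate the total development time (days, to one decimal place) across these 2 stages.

Daily accumulation at 22.7 °C = 22.7 − 18.3 = 4.4 DD/day.
Total K = 139 + 109 = 248 DD.
Total duration = 248 / 4.4 = 56.364 ≈ 56.4 days.

56.4 days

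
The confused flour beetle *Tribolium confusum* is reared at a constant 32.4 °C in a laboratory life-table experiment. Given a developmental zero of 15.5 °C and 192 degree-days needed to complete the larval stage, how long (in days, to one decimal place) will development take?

11.4 days

Daily accumulation = 32.4 − 15.5 = 16.9 DD/day.
Duration = 192 / 16.9 = 11.361 ≈ 11.4 days.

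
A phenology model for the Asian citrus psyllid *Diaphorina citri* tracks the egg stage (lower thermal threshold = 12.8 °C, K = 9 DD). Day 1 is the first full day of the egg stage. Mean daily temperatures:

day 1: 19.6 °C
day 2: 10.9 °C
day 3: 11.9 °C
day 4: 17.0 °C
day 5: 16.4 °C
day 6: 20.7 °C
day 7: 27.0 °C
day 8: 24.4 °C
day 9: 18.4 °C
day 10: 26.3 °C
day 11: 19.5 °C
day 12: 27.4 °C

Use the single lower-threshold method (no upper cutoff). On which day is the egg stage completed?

Daily DD above 12.8 °C: 6.8, 0.0, 0.0, 4.2, 3.6, 7.9, 14.2, 11.6, 5.6, 13.5, 6.7, 14.6.
Cumulative: 6.8, 6.8, 6.8, 11.0, 14.6, 22.5, 36.7, 48.3, 53.9, 67.4, 74.1, 88.7.
The total first reaches 9 DD on day 4.

day 4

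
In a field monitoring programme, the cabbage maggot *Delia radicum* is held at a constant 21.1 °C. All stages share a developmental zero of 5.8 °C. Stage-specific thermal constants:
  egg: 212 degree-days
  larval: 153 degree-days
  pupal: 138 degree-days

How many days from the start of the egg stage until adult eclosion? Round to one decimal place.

Daily accumulation at 21.1 °C = 21.1 − 5.8 = 15.3 DD/day.
Total K = 212 + 153 + 138 = 503 DD.
Total duration = 503 / 15.3 = 32.876 ≈ 32.9 days.

32.9 days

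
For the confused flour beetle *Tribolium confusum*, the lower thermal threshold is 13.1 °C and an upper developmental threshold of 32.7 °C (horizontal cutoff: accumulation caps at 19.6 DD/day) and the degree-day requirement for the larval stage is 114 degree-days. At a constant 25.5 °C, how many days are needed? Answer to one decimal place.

Daily accumulation = 25.5 − 13.1 = 12.4 DD/day.
Duration = 114 / 12.4 = 9.194 ≈ 9.2 days.

9.2 days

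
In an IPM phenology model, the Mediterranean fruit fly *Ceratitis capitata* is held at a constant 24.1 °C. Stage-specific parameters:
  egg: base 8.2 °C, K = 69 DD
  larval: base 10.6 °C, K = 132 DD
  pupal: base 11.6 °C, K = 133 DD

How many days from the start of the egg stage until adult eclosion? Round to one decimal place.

24.8 days

egg: 69 / (24.1 − 8.2) = 69 / 15.9 = 4.340 d.
larval: 132 / (24.1 − 10.6) = 132 / 13.5 = 9.778 d.
pupal: 133 / (24.1 − 11.6) = 133 / 12.5 = 10.640 d.
Sum = 24.757 ≈ 24.8 days.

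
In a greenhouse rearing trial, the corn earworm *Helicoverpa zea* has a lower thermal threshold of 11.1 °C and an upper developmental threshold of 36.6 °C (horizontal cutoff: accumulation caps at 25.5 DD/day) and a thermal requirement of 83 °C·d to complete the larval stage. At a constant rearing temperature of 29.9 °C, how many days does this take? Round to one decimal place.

Daily accumulation = 29.9 − 11.1 = 18.8 DD/day.
Duration = 83 / 18.8 = 4.415 ≈ 4.4 days.

4.4 days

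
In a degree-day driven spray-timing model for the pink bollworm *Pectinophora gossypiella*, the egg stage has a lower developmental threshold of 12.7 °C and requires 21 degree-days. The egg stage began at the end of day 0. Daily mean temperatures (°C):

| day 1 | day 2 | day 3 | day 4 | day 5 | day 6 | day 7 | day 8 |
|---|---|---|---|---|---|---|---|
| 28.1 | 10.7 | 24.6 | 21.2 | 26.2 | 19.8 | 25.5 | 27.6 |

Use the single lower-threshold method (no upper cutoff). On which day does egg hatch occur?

day 3

Daily DD above 12.7 °C: 15.4, 0.0, 11.9, 8.5, 13.5, 7.1, 12.8, 14.9.
Cumulative: 15.4, 15.4, 27.3, 35.8, 49.3, 56.4, 69.2, 84.1.
The total first reaches 21 DD on day 3.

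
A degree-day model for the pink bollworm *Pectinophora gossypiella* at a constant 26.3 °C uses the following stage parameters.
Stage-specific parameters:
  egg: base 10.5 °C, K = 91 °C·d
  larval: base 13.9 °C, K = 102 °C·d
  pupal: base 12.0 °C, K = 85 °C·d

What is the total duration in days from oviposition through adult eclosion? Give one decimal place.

19.9 days

egg: 91 / (26.3 − 10.5) = 91 / 15.8 = 5.759 d.
larval: 102 / (26.3 − 13.9) = 102 / 12.4 = 8.226 d.
pupal: 85 / (26.3 − 12.0) = 85 / 14.3 = 5.944 d.
Sum = 19.929 ≈ 19.9 days.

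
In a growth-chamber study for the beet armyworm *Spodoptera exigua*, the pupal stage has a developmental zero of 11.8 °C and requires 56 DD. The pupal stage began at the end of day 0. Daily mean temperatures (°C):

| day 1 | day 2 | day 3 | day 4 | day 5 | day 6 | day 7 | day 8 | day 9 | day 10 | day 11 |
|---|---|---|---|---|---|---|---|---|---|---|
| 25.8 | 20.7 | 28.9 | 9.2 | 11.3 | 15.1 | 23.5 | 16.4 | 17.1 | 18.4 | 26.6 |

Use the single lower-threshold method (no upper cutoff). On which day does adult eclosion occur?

Daily DD above 11.8 °C: 14.0, 8.9, 17.1, 0.0, 0.0, 3.3, 11.7, 4.6, 5.3, 6.6, 14.8.
Cumulative: 14.0, 22.9, 40.0, 40.0, 40.0, 43.3, 55.0, 59.6, 64.9, 71.5, 86.3.
The total first reaches 56 DD on day 8.

day 8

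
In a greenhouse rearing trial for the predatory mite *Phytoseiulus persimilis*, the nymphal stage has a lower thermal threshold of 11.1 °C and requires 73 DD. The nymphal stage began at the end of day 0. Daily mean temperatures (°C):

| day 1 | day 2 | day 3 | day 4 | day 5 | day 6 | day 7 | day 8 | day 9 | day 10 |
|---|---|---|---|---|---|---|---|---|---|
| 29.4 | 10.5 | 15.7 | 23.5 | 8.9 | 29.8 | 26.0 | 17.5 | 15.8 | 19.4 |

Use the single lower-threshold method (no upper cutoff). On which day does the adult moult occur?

day 8

Daily DD above 11.1 °C: 18.3, 0.0, 4.6, 12.4, 0.0, 18.7, 14.9, 6.4, 4.7, 8.3.
Cumulative: 18.3, 18.3, 22.9, 35.3, 35.3, 54.0, 68.9, 75.3, 80.0, 88.3.
The total first reaches 73 DD on day 8.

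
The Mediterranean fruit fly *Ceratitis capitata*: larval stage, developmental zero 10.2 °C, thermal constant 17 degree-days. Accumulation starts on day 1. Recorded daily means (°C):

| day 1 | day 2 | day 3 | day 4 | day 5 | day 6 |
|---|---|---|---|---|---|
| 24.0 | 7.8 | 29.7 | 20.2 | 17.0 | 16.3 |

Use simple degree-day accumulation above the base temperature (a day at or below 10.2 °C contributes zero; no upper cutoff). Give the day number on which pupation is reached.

Daily DD above 10.2 °C: 13.8, 0.0, 19.5, 10.0, 6.8, 6.1.
Cumulative: 13.8, 13.8, 33.3, 43.3, 50.1, 56.2.
The total first reaches 17 DD on day 3.

day 3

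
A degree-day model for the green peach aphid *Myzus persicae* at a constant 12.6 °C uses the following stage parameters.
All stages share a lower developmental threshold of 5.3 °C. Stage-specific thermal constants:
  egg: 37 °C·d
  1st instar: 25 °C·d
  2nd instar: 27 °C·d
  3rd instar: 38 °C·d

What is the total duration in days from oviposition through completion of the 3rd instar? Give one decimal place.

Daily accumulation at 12.6 °C = 12.6 − 5.3 = 7.3 DD/day.
Total K = 37 + 25 + 27 + 38 = 127 DD.
Total duration = 127 / 7.3 = 17.397 ≈ 17.4 days.

17.4 days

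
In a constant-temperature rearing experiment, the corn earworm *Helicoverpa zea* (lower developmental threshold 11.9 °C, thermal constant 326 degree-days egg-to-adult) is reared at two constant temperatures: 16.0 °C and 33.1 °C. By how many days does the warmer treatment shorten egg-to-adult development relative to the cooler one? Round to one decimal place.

64.1 days

At 16.0 °C: 326 / (16.0 − 11.9) = 326 / 4.1 = 79.512 d.
At 33.1 °C: 326 / (33.1 − 11.9) = 326 / 21.2 = 15.377 d.
Difference = |79.512 − 15.377| = 64.135 ≈ 64.1 days.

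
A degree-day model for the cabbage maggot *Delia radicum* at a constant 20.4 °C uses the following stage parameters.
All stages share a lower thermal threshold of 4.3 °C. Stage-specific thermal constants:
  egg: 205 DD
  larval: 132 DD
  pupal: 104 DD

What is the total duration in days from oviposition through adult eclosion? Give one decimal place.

27.4 days

Daily accumulation at 20.4 °C = 20.4 − 4.3 = 16.1 DD/day.
Total K = 205 + 132 + 104 = 441 DD.
Total duration = 441 / 16.1 = 27.391 ≈ 27.4 days.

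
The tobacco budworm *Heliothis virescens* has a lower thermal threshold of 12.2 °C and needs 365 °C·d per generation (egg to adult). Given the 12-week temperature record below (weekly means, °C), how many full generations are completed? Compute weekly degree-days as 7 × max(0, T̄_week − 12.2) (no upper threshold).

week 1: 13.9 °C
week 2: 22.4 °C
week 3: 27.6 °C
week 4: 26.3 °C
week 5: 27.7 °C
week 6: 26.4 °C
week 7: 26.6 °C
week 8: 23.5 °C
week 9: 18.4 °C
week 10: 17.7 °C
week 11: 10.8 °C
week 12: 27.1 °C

Weekly DD (7 × max(0, T̄ − 12.2)): 11.9, 71.4, 107.8, 98.7, 108.5, 99.4, 100.8, 79.1, 43.4, 38.5, 0.0, 104.3.
Season total = 863.8 DD.
Complete generations = ⌊863.8 / 365⌋ = 2.

2 generations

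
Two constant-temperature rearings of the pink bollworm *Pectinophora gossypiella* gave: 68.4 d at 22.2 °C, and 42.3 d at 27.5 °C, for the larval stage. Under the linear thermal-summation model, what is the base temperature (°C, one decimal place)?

Linear rate model ⇒ the product D·(T − T_b) is constant across temperatures.
68.4·(22.2 − T_b) = 42.3·(27.5 − T_b)
T_b = (68.4·22.2 − 42.3·27.5) / (68.4 − 42.3) = 355.23 / 26.1 = 13.610 °C ≈ 13.6 °C.

13.6 °C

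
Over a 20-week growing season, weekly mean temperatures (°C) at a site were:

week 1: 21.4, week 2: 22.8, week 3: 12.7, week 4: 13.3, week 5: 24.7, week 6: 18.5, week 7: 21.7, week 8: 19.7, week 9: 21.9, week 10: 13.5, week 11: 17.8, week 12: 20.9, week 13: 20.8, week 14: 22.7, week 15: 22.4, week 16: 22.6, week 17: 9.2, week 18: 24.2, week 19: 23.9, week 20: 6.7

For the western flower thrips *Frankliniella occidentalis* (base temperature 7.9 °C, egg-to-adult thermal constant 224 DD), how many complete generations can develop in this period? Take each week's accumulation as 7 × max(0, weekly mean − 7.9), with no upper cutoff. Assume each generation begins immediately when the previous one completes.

7 generations

Weekly DD (7 × max(0, T̄ − 7.9)): 94.5, 104.3, 33.6, 37.8, 117.6, 74.2, 96.6, 82.6, 98.0, 39.2, 69.3, 91.0, 90.3, 103.6, 101.5, 102.9, 9.1, 114.1, 112.0, 0.0.
Season total = 1572.2 DD.
Complete generations = ⌊1572.2 / 224⌋ = 7.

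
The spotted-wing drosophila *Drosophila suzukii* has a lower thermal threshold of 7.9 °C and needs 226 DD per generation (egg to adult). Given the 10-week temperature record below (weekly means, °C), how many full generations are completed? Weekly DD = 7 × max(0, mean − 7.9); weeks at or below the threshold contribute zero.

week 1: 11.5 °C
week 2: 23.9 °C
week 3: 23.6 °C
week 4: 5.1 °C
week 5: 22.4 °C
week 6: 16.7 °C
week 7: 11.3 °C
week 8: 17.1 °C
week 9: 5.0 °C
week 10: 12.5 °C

2 generations

Weekly DD (7 × max(0, T̄ − 7.9)): 25.2, 112.0, 109.9, 0.0, 101.5, 61.6, 23.8, 64.4, 0.0, 32.2.
Season total = 530.6 DD.
Complete generations = ⌊530.6 / 226⌋ = 2.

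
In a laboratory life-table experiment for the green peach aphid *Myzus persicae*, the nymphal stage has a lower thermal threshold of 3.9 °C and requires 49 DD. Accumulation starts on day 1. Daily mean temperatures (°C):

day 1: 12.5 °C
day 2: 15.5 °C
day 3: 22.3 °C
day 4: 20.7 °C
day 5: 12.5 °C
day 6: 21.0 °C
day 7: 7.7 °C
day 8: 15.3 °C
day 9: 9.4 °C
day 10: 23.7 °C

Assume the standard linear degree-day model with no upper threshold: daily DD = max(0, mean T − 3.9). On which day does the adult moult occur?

day 4

Daily DD above 3.9 °C: 8.6, 11.6, 18.4, 16.8, 8.6, 17.1, 3.8, 11.4, 5.5, 19.8.
Cumulative: 8.6, 20.2, 38.6, 55.4, 64.0, 81.1, 84.9, 96.3, 101.8, 121.6.
The total first reaches 49 DD on day 4.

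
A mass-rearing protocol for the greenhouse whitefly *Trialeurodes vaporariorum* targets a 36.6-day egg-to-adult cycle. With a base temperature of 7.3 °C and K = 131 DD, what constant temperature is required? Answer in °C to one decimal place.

10.9 °C

Required daily accumulation = 131 / 36.6 = 3.579 DD/day.
T = T_base + 3.579 = 7.3 + 3.579 = 10.879 ≈ 10.9 °C.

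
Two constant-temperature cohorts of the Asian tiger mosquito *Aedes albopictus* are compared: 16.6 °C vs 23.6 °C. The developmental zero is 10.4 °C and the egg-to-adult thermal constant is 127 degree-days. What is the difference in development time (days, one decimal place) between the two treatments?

At 16.6 °C: 127 / (16.6 − 10.4) = 127 / 6.2 = 20.484 d.
At 23.6 °C: 127 / (23.6 − 10.4) = 127 / 13.2 = 9.621 d.
Difference = |20.484 − 9.621| = 10.863 ≈ 10.9 days.

10.9 days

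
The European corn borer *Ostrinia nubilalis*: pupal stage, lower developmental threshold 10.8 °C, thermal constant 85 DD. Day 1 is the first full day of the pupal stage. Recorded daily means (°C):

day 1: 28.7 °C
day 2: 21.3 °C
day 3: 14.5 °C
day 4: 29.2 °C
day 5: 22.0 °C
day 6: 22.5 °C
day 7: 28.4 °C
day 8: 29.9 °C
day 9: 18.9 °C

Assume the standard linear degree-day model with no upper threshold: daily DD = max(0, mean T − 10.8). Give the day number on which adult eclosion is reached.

day 7

Daily DD above 10.8 °C: 17.9, 10.5, 3.7, 18.4, 11.2, 11.7, 17.6, 19.1, 8.1.
Cumulative: 17.9, 28.4, 32.1, 50.5, 61.7, 73.4, 91.0, 110.1, 118.2.
The total first reaches 85 DD on day 7.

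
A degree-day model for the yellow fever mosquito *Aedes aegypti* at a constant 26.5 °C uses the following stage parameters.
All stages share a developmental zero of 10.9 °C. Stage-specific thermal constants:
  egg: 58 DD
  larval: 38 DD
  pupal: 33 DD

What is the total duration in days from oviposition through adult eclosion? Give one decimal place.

8.3 days

Daily accumulation at 26.5 °C = 26.5 − 10.9 = 15.6 DD/day.
Total K = 58 + 38 + 33 = 129 DD.
Total duration = 129 / 15.6 = 8.269 ≈ 8.3 days.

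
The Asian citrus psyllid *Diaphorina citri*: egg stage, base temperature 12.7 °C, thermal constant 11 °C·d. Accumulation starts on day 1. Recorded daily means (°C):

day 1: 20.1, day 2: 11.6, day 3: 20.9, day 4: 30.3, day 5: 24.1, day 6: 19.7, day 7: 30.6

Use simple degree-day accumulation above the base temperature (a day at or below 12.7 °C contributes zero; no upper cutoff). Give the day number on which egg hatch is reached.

Daily DD above 12.7 °C: 7.4, 0.0, 8.2, 17.6, 11.4, 7.0, 17.9.
Cumulative: 7.4, 7.4, 15.6, 33.2, 44.6, 51.6, 69.5.
The total first reaches 11 DD on day 3.

day 3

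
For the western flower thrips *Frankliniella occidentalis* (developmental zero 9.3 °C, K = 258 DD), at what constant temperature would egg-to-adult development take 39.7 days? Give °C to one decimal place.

15.8 °C

Required daily accumulation = 258 / 39.7 = 6.499 DD/day.
T = T_base + 6.499 = 9.3 + 6.499 = 15.799 ≈ 15.8 °C.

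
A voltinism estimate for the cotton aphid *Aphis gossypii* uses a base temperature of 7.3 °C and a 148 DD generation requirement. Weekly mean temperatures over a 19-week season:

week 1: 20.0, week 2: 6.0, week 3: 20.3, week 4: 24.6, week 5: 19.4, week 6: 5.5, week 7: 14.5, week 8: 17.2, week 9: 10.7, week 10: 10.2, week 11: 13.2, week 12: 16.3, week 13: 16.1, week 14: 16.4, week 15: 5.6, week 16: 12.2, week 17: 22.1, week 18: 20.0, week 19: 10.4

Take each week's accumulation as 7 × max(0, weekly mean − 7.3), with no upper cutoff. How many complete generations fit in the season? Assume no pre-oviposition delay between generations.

Weekly DD (7 × max(0, T̄ − 7.3)): 88.9, 0.0, 91.0, 121.1, 84.7, 0.0, 50.4, 69.3, 23.8, 20.3, 41.3, 63.0, 61.6, 63.7, 0.0, 34.3, 103.6, 88.9, 21.7.
Season total = 1027.6 DD.
Complete generations = ⌊1027.6 / 148⌋ = 6.

6 generations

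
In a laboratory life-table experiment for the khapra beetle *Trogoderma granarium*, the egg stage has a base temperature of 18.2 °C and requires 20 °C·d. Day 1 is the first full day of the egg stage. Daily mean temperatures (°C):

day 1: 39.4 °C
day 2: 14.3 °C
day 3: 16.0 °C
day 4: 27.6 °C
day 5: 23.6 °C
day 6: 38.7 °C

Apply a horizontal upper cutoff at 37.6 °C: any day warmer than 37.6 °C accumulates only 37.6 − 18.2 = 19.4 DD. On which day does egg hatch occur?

day 4

Daily DD above 18.2 °C (capped at 19.4): 19.4, 0.0, 0.0, 9.4, 5.4, 19.4.
Cumulative: 19.4, 19.4, 19.4, 28.8, 34.2, 53.6.
The total first reaches 20 DD on day 4.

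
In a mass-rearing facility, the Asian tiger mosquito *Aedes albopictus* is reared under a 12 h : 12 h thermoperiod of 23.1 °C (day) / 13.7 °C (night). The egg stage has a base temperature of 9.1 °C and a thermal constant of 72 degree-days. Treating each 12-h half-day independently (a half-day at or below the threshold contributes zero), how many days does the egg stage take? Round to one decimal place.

Day half: max(0, 23.1 − 9.1) × 0.5 = 14.0 × 0.5 = 7.00 DD.
Night half: max(0, 13.7 − 9.1) × 0.5 = 4.6 × 0.5 = 2.30 DD.
Per 24 h: 9.30 DD/day.
Duration = 72 / 9.30 = 7.742 ≈ 7.7 days.

7.7 days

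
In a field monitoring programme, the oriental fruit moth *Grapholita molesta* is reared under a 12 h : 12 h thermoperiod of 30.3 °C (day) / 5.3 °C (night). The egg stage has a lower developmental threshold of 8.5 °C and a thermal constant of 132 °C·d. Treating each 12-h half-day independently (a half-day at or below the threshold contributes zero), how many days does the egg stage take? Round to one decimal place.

12.1 days

Day half: max(0, 30.3 − 8.5) × 0.5 = 21.8 × 0.5 = 10.90 DD.
Night half: max(0, 5.3 − 8.5) × 0.5 = 0.0 × 0.5 = 0.00 DD.
Per 24 h: 10.90 DD/day.
Duration = 132 / 10.90 = 12.110 ≈ 12.1 days.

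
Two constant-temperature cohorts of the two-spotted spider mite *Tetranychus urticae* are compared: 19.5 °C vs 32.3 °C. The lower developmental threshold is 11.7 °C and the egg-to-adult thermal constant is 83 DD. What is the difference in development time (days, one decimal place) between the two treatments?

6.6 days

At 19.5 °C: 83 / (19.5 − 11.7) = 83 / 7.8 = 10.641 d.
At 32.3 °C: 83 / (32.3 − 11.7) = 83 / 20.6 = 4.029 d.
Difference = |10.641 − 4.029| = 6.612 ≈ 6.6 days.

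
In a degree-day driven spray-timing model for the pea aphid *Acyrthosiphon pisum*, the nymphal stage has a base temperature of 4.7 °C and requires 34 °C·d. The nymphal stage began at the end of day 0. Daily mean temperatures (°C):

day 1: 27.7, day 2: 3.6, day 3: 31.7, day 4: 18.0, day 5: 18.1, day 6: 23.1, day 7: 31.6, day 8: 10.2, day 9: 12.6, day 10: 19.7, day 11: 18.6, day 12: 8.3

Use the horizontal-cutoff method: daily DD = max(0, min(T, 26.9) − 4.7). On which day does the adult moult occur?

day 3

Daily DD above 4.7 °C (capped at 22.2): 22.2, 0.0, 22.2, 13.3, 13.4, 18.4, 22.2, 5.5, 7.9, 15.0, 13.9, 3.6.
Cumulative: 22.2, 22.2, 44.4, 57.7, 71.1, 89.5, 111.7, 117.2, 125.1, 140.1, 154.0, 157.6.
The total first reaches 34 DD on day 3.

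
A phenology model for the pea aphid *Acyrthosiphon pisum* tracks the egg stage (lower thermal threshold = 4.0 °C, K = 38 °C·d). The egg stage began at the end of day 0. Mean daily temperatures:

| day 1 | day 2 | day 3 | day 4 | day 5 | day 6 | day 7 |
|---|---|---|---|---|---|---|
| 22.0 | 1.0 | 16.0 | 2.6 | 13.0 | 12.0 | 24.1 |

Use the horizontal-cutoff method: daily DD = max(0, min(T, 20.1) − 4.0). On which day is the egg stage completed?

day 6

Daily DD above 4.0 °C (capped at 16.1): 16.1, 0.0, 12.0, 0.0, 9.0, 8.0, 16.1.
Cumulative: 16.1, 16.1, 28.1, 28.1, 37.1, 45.1, 61.2.
The total first reaches 38 DD on day 6.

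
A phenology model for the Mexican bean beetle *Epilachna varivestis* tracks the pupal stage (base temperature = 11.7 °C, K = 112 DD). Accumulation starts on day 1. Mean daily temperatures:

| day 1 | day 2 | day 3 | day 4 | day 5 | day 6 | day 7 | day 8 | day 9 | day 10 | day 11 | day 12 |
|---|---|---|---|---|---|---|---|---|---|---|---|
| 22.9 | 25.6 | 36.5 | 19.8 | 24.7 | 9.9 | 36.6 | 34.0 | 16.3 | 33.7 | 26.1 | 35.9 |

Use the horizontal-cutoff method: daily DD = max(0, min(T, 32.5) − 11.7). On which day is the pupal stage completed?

day 9

Daily DD above 11.7 °C (capped at 20.8): 11.2, 13.9, 20.8, 8.1, 13.0, 0.0, 20.8, 20.8, 4.6, 20.8, 14.4, 20.8.
Cumulative: 11.2, 25.1, 45.9, 54.0, 67.0, 67.0, 87.8, 108.6, 113.2, 134.0, 148.4, 169.2.
The total first reaches 112 DD on day 9.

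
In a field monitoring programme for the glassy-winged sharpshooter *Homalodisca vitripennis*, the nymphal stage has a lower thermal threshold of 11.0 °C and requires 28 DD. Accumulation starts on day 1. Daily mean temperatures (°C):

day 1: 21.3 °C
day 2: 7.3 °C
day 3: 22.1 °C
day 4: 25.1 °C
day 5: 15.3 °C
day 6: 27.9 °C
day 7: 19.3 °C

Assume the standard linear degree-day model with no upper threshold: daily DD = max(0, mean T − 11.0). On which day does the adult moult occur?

day 4

Daily DD above 11.0 °C: 10.3, 0.0, 11.1, 14.1, 4.3, 16.9, 8.3.
Cumulative: 10.3, 10.3, 21.4, 35.5, 39.8, 56.7, 65.0.
The total first reaches 28 DD on day 4.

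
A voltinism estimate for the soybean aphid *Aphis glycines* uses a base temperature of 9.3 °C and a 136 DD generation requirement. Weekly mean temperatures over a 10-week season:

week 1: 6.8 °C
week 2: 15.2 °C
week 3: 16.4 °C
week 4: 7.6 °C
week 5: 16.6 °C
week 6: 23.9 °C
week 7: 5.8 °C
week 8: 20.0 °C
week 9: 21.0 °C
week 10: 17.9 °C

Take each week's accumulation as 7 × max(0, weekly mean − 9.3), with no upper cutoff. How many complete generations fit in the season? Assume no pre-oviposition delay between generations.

3 generations

Weekly DD (7 × max(0, T̄ − 9.3)): 0.0, 41.3, 49.7, 0.0, 51.1, 102.2, 0.0, 74.9, 81.9, 60.2.
Season total = 461.3 DD.
Complete generations = ⌊461.3 / 136⌋ = 3.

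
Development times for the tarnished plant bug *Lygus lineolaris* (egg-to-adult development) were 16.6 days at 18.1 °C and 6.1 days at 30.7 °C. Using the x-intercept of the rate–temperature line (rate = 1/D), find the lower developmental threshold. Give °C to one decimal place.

Linear rate model ⇒ the product D·(T − T_b) is constant across temperatures.
16.6·(18.1 − T_b) = 6.1·(30.7 − T_b)
T_b = (16.6·18.1 − 6.1·30.7) / (16.6 − 6.1) = 113.19 / 10.5 = 10.780 °C ≈ 10.8 °C.

10.8 °C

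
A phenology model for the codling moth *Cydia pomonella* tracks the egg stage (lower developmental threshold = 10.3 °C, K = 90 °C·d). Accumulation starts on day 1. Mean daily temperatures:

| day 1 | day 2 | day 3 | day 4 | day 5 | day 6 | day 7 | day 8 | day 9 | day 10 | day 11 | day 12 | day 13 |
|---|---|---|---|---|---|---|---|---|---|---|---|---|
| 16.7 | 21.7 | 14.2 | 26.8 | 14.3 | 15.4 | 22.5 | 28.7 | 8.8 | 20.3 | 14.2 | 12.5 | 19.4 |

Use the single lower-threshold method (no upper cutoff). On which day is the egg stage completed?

day 11

Daily DD above 10.3 °C: 6.4, 11.4, 3.9, 16.5, 4.0, 5.1, 12.2, 18.4, 0.0, 10.0, 3.9, 2.2, 9.1.
Cumulative: 6.4, 17.8, 21.7, 38.2, 42.2, 47.3, 59.5, 77.9, 77.9, 87.9, 91.8, 94.0, 103.1.
The total first reaches 90 DD on day 11.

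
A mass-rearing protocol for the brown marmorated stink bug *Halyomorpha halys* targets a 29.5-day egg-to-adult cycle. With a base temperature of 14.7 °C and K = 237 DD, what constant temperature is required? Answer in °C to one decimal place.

22.7 °C

Required daily accumulation = 237 / 29.5 = 8.034 DD/day.
T = T_base + 8.034 = 14.7 + 8.034 = 22.734 ≈ 22.7 °C.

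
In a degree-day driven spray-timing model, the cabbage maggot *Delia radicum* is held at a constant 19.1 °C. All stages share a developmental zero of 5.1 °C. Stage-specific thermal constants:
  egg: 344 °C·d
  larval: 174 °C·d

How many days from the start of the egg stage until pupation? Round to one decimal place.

Daily accumulation at 19.1 °C = 19.1 − 5.1 = 14.0 DD/day.
Total K = 344 + 174 = 518 DD.
Total duration = 518 / 14.0 = 37.000 ≈ 37.0 days.

37.0 days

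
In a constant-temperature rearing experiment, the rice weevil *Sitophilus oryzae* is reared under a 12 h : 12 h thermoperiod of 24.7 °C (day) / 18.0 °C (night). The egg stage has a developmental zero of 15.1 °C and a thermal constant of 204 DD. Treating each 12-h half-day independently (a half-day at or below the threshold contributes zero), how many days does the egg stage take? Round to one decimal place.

32.6 days

Day half: max(0, 24.7 − 15.1) × 0.5 = 9.6 × 0.5 = 4.80 DD.
Night half: max(0, 18.0 − 15.1) × 0.5 = 2.9 × 0.5 = 1.45 DD.
Per 24 h: 6.25 DD/day.
Duration = 204 / 6.25 = 32.640 ≈ 32.6 days.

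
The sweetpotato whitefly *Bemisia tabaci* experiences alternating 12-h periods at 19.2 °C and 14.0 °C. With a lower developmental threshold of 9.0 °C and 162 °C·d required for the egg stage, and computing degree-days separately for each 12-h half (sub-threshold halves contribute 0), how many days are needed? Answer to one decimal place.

21.3 days

Day half: max(0, 19.2 − 9.0) × 0.5 = 10.2 × 0.5 = 5.10 DD.
Night half: max(0, 14.0 − 9.0) × 0.5 = 5.0 × 0.5 = 2.50 DD.
Per 24 h: 7.60 DD/day.
Duration = 162 / 7.60 = 21.316 ≈ 21.3 days.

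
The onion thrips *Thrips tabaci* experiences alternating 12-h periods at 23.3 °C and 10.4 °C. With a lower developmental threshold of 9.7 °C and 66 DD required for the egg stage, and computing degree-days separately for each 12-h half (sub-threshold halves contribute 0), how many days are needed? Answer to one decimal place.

Day half: max(0, 23.3 − 9.7) × 0.5 = 13.6 × 0.5 = 6.80 DD.
Night half: max(0, 10.4 − 9.7) × 0.5 = 0.7 × 0.5 = 0.35 DD.
Per 24 h: 7.15 DD/day.
Duration = 66 / 7.15 = 9.231 ≈ 9.2 days.

9.2 days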